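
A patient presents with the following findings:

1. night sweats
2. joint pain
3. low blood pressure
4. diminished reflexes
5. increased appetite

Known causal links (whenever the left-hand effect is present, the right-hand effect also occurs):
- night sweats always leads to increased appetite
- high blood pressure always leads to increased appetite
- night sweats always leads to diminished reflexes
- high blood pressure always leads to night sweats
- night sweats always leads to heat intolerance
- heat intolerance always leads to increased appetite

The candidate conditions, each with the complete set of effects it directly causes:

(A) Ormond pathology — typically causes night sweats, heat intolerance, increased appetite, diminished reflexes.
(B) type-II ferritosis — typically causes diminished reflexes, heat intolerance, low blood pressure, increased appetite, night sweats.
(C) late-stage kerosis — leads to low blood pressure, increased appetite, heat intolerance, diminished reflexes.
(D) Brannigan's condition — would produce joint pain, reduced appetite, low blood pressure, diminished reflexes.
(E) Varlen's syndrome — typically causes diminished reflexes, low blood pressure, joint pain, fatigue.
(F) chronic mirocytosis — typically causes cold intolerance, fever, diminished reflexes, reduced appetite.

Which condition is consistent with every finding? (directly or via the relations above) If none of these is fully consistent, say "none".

none

Per-candidate check:
(A) Ormond pathology — night sweats ✓; joint pain ✗; low blood pressure ✗; diminished reflexes ✓; increased appetite ✓
(B) type-II ferritosis — does not account for joint pain
(C) late-stage kerosis — does not account for night sweats, joint pain
(D) Brannigan's condition — fails on night sweats, increased appetite (predicts reduced appetite, not increased appetite)
(E) Varlen's syndrome — does not account for night sweats, increased appetite
(F) chronic mirocytosis — night sweats ✗; joint pain ✗; low blood pressure ✗; diminished reflexes ✓; increased appetite ✗
Every candidate fails on at least one observation.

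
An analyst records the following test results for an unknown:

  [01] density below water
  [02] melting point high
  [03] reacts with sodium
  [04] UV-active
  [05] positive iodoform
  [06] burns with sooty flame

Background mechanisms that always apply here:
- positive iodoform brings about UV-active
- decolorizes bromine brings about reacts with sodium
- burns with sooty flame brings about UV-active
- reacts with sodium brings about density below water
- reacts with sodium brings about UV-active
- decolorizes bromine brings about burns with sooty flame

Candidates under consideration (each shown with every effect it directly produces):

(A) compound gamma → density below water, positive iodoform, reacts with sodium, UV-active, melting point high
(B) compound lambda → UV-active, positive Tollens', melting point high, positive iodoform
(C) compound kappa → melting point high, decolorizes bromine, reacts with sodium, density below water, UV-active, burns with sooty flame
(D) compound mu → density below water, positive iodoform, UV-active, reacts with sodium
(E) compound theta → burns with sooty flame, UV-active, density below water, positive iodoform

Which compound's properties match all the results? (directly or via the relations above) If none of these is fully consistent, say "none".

Checking each candidate against the observations:
(A) compound gamma — density below water match; melting point high match; reacts with sodium match; UV-active match; positive iodoform match; burns with sooty flame miss
(B) compound lambda — density below water miss; melting point high match; reacts with sodium miss; UV-active match; positive iodoform match; burns with sooty flame miss
(C) compound kappa — density below water match; melting point high match; reacts with sodium match; UV-active match; positive iodoform miss; burns with sooty flame match
(D) compound mu — density below water match; melting point high miss; reacts with sodium match; UV-active match; positive iodoform match; burns with sooty flame miss
(E) compound theta — does not account for melting point high, reacts with sodium
No candidate is consistent with all observations.

none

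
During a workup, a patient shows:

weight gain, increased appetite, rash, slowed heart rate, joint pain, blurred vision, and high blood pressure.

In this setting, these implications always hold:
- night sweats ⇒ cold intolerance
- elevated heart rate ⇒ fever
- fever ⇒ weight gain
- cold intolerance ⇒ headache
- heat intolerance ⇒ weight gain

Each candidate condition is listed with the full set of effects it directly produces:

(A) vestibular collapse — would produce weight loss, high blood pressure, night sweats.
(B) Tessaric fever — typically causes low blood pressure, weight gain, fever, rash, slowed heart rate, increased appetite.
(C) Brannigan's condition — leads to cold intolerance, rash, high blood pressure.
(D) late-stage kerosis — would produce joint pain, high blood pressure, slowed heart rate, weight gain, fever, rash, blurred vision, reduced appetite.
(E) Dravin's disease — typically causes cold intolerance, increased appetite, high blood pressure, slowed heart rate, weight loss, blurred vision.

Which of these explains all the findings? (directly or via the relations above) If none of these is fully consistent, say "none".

Testing each hypothesis:
(A) vestibular collapse — weight gain -; increased appetite -; rash -; slowed heart rate -; joint pain -; blurred vision -; high blood pressure +
(B) Tessaric fever — weight gain +; increased appetite +; rash +; slowed heart rate +; joint pain -; blurred vision -; high blood pressure -
(C) Brannigan's condition — weight gain -; increased appetite -; rash +; slowed heart rate -; joint pain -; blurred vision -; high blood pressure +
(D) late-stage kerosis — weight gain +; increased appetite -; rash +; slowed heart rate +; joint pain +; blurred vision +; high blood pressure +
(E) Dravin's disease — weight gain -; increased appetite +; rash -; slowed heart rate +; joint pain -; blurred vision +; high blood pressure +
No candidate is consistent with all observations.

none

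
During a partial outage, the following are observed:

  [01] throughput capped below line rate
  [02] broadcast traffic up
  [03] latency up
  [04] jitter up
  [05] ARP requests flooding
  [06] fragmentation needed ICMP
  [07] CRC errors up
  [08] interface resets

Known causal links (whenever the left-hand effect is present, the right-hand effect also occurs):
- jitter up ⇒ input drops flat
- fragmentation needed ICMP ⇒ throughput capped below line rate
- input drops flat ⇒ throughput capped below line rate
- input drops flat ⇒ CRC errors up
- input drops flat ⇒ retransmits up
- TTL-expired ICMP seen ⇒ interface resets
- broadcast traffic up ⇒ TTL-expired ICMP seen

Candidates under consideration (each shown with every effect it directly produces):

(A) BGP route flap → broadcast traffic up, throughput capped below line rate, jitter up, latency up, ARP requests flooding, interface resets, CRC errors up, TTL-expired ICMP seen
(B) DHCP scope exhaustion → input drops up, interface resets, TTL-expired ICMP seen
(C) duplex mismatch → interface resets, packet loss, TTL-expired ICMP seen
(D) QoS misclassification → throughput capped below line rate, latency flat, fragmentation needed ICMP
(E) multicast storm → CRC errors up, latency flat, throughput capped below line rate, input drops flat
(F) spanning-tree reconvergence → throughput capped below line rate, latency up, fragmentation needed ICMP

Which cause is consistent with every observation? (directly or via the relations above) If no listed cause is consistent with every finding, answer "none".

none

Testing each hypothesis:
(A) BGP route flap — throughput capped below line rate match; broadcast traffic up match; latency up match; jitter up match; ARP requests flooding match; fragmentation needed ICMP miss; CRC errors up match; interface resets match
(B) DHCP scope exhaustion — does not account for throughput capped below line rate, broadcast traffic up, latency up, jitter up, ARP requests flooding, fragmentation needed ICMP, CRC errors up
(C) duplex mismatch — does not account for throughput capped below line rate, broadcast traffic up, latency up, jitter up, ARP requests flooding, fragmentation needed ICMP, CRC errors up
(D) QoS misclassification — throughput capped below line rate match; broadcast traffic up miss; latency up miss; jitter up miss; ARP requests flooding miss; fragmentation needed ICMP match; CRC errors up miss; interface resets miss
(E) multicast storm — fails on broadcast traffic up, latency up, jitter up, ARP requests flooding, fragmentation needed ICMP, interface resets (predicts latency flat, not latency up)
(F) spanning-tree reconvergence — throughput capped below line rate match; broadcast traffic up miss; latency up match; jitter up miss; ARP requests flooding miss; fragmentation needed ICMP match; CRC errors up miss; interface resets miss
Every candidate fails on at least one observation.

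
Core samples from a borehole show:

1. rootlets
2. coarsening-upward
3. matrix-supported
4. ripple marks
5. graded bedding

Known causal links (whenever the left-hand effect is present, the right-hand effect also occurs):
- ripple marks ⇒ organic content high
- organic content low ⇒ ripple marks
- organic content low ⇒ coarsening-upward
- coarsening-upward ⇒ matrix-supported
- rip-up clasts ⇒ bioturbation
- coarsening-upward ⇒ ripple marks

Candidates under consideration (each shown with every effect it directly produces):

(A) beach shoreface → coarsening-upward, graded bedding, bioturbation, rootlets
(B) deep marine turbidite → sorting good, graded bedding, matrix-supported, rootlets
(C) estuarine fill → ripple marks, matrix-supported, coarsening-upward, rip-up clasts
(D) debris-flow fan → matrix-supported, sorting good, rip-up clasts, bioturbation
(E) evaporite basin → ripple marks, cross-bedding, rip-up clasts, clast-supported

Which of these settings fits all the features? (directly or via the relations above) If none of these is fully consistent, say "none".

A

Per-candidate check:
(A) beach shoreface — accounts for every observation (matrix-supported through coarsening-upward → matrix-supported)
(B) deep marine turbidite — rootlets yes; coarsening-upward NO; matrix-supported yes; ripple marks NO; graded bedding yes
(C) estuarine fill — does not account for rootlets, graded bedding
(D) debris-flow fan — rootlets NO; coarsening-upward NO; matrix-supported yes; ripple marks NO; graded bedding NO
(E) evaporite basin — fails on rootlets, coarsening-upward, matrix-supported, graded bedding (predicts clast-supported, not matrix-supported)
Only (A) is consistent with every observation.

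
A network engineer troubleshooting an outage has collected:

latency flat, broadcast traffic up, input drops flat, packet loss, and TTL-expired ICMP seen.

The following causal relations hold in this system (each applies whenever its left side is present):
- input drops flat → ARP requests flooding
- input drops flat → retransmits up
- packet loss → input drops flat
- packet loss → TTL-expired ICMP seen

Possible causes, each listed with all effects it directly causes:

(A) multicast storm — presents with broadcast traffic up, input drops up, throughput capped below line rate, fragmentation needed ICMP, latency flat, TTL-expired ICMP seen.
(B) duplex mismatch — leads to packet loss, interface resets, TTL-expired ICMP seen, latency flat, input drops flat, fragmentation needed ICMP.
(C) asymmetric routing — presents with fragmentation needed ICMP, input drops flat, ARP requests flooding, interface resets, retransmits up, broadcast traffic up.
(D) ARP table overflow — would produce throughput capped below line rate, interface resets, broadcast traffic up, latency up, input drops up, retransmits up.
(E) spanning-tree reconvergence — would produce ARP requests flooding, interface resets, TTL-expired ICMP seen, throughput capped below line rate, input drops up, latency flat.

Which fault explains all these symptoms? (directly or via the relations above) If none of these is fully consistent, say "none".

Checking each candidate against the observations:
(A) multicast storm — latency flat +; broadcast traffic up +; input drops flat -; packet loss -; TTL-expired ICMP seen +
(B) duplex mismatch — does not account for broadcast traffic up
(C) asymmetric routing — does not account for latency flat, packet loss, TTL-expired ICMP seen
(D) ARP table overflow — fails on latency flat, input drops flat, packet loss, TTL-expired ICMP seen (predicts latency up, not latency flat; predicts input drops up, not input drops flat)
(E) spanning-tree reconvergence — latency flat +; broadcast traffic up -; input drops flat -; packet loss -; TTL-expired ICMP seen +
None of the listed candidates fits everything.

none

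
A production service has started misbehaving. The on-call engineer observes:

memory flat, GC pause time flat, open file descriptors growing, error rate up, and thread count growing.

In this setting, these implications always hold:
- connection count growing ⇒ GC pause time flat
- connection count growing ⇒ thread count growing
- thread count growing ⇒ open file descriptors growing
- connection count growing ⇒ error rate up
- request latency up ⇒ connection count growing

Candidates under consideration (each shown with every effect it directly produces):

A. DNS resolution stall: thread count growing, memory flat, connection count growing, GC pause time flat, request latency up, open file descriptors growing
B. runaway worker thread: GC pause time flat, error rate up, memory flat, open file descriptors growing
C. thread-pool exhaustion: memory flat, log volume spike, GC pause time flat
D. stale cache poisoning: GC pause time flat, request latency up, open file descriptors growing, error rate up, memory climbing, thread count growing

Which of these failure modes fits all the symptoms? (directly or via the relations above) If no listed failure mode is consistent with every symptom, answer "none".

Testing each hypothesis:
(A) DNS resolution stall — memory flat +; GC pause time flat +; open file descriptors growing +; error rate up + (by connection count growing → error rate up); thread count growing +
(B) runaway worker thread — does not account for thread count growing
(C) thread-pool exhaustion — does not account for open file descriptors growing, error rate up, thread count growing
(D) stale cache poisoning — memory flat -; GC pause time flat +; open file descriptors growing +; error rate up +; thread count growing +
(A) alone accounts for all the evidence.

A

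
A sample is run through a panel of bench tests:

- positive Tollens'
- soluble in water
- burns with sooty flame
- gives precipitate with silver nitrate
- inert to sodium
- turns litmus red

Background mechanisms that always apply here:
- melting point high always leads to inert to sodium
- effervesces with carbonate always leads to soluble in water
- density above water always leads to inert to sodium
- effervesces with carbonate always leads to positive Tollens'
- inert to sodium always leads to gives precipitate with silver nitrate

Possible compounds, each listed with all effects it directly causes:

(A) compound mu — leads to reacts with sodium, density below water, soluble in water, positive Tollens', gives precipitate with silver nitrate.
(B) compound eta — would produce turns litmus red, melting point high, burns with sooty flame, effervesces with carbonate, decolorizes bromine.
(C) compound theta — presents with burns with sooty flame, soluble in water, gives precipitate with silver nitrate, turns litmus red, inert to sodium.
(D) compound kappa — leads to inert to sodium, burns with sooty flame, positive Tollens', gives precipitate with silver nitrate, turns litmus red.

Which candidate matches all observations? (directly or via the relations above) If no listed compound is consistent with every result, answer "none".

B

Per-candidate check:
(A) compound mu — positive Tollens' +; soluble in water +; burns with sooty flame -; gives precipitate with silver nitrate +; inert to sodium -; turns litmus red -
(B) compound eta — positive Tollens' + (via effervesces with carbonate → positive Tollens'); soluble in water + (via effervesces with carbonate → soluble in water); burns with sooty flame +; gives precipitate with silver nitrate + (via melting point high → inert to sodium → gives precipitate with silver nitrate); inert to sodium + (via melting point high → inert to sodium); turns litmus red +
(C) compound theta — positive Tollens' -; soluble in water +; burns with sooty flame +; gives precipitate with silver nitrate +; inert to sodium +; turns litmus red +
(D) compound kappa — does not account for soluble in water
(B) is the only candidate with no mismatches.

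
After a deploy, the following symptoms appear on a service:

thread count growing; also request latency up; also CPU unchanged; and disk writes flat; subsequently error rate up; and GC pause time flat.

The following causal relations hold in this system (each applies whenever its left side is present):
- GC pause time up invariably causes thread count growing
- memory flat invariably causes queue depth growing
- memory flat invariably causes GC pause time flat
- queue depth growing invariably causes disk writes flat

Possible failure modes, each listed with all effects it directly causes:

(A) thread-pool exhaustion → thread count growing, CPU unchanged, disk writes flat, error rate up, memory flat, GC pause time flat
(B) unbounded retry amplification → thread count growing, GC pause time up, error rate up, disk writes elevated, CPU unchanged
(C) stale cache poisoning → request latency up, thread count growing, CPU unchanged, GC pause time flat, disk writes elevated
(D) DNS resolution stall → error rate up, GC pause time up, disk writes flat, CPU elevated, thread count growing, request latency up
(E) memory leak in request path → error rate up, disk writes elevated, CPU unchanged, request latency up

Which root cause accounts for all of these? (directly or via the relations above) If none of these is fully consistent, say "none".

For each candidate, compare predicted effects to what was observed:
(A) thread-pool exhaustion — does not account for request latency up
(B) unbounded retry amplification — thread count growing yes; request latency up NO; CPU unchanged yes; disk writes flat NO; error rate up yes; GC pause time flat NO
(C) stale cache poisoning — thread count growing yes; request latency up yes; CPU unchanged yes; disk writes flat NO; error rate up NO; GC pause time flat yes
(D) DNS resolution stall — thread count growing yes; request latency up yes; CPU unchanged NO; disk writes flat yes; error rate up yes; GC pause time flat NO
(E) memory leak in request path — fails on thread count growing, disk writes flat, GC pause time flat (predicts disk writes elevated, not disk writes flat)
Every candidate fails on at least one observation.

none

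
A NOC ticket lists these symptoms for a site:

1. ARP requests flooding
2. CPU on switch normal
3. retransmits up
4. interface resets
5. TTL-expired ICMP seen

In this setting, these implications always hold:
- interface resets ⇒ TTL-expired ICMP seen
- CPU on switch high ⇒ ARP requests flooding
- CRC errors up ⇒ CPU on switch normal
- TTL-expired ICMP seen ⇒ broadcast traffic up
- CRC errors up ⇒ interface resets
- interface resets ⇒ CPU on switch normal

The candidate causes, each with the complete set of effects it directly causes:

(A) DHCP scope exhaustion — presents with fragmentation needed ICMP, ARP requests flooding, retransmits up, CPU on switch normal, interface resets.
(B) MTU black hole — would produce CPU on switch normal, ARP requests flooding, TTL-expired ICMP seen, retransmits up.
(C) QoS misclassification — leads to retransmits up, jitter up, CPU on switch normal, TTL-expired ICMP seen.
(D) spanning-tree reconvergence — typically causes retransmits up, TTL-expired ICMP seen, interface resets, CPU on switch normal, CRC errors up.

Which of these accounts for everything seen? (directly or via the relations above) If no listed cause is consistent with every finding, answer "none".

Testing each hypothesis:
(A) DHCP scope exhaustion — accounts for every observation (TTL-expired ICMP seen via interface resets → TTL-expired ICMP seen)
(B) MTU black hole — does not account for interface resets
(C) QoS misclassification — ARP requests flooding miss; CPU on switch normal match; retransmits up match; interface resets miss; TTL-expired ICMP seen match
(D) spanning-tree reconvergence — does not account for ARP requests flooding
(A) alone accounts for all the evidence.

A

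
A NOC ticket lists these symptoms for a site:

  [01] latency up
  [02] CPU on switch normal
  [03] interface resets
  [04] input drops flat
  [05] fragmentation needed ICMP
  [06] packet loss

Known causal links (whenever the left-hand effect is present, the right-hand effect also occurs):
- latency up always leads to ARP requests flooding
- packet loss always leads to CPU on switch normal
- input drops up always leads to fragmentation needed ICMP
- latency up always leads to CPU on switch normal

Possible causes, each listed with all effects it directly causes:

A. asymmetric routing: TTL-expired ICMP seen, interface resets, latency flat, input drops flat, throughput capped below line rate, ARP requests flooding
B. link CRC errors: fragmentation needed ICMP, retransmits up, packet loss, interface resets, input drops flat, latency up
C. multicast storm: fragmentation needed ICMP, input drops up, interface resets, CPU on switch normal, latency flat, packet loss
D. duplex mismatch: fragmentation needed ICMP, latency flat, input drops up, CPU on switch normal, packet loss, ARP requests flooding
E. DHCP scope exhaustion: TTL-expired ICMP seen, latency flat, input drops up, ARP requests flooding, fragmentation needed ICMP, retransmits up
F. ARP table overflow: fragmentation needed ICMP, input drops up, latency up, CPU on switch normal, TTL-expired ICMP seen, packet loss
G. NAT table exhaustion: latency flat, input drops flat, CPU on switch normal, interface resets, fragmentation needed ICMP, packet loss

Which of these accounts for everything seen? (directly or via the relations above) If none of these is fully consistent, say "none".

B

Per-candidate check:
(A) asymmetric routing — latency up -; CPU on switch normal -; interface resets +; input drops flat +; fragmentation needed ICMP -; packet loss -
(B) link CRC errors — accounts for every observation (CPU on switch normal by latency up → CPU on switch normal)
(C) multicast storm — fails on latency up, input drops flat (predicts latency flat, not latency up; predicts input drops up, not input drops flat)
(D) duplex mismatch — latency up -; CPU on switch normal +; interface resets -; input drops flat -; fragmentation needed ICMP +; packet loss +
(E) DHCP scope exhaustion — latency up -; CPU on switch normal -; interface resets -; input drops flat -; fragmentation needed ICMP +; packet loss -
(F) ARP table overflow — latency up +; CPU on switch normal +; interface resets -; input drops flat -; fragmentation needed ICMP +; packet loss +
(G) NAT table exhaustion — latency up -; CPU on switch normal +; interface resets +; input drops flat +; fragmentation needed ICMP +; packet loss +
Only (B) is consistent with every observation.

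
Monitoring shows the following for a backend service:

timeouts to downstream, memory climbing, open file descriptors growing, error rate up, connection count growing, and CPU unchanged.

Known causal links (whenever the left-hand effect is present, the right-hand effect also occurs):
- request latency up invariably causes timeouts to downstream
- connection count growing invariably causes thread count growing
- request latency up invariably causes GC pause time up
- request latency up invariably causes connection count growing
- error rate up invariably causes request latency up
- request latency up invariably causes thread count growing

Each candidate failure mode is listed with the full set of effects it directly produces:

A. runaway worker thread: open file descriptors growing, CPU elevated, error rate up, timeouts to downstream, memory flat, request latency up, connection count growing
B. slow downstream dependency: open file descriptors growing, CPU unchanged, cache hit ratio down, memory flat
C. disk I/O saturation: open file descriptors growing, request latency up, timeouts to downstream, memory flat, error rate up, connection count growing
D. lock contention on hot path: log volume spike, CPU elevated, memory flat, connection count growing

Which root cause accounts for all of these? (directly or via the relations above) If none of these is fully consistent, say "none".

none

Testing each hypothesis:
(A) runaway worker thread — timeouts to downstream match; memory climbing miss; open file descriptors growing match; error rate up match; connection count growing match; CPU unchanged miss
(B) slow downstream dependency — timeouts to downstream miss; memory climbing miss; open file descriptors growing match; error rate up miss; connection count growing miss; CPU unchanged match
(C) disk I/O saturation — fails on memory climbing, CPU unchanged (predicts memory flat, not memory climbing)
(D) lock contention on hot path — timeouts to downstream miss; memory climbing miss; open file descriptors growing miss; error rate up miss; connection count growing match; CPU unchanged miss
No candidate is consistent with all observations.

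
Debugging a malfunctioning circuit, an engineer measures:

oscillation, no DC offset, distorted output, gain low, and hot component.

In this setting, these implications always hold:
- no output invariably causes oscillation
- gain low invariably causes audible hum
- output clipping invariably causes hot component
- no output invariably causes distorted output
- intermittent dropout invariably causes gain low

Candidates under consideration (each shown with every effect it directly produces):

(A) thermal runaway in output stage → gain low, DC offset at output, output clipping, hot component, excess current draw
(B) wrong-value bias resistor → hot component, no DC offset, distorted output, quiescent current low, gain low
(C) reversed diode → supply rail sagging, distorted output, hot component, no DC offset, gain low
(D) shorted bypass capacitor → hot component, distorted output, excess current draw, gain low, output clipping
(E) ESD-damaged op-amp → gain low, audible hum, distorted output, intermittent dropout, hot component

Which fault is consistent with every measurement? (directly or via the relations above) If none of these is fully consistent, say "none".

none

Per-candidate check:
(A) thermal runaway in output stage — oscillation NO; no DC offset NO; distorted output NO; gain low yes; hot component yes
(B) wrong-value bias resistor — does not account for oscillation
(C) reversed diode — oscillation NO; no DC offset yes; distorted output yes; gain low yes; hot component yes
(D) shorted bypass capacitor — oscillation NO; no DC offset NO; distorted output yes; gain low yes; hot component yes
(E) ESD-damaged op-amp — oscillation NO; no DC offset NO; distorted output yes; gain low yes; hot component yes
Every candidate fails on at least one observation.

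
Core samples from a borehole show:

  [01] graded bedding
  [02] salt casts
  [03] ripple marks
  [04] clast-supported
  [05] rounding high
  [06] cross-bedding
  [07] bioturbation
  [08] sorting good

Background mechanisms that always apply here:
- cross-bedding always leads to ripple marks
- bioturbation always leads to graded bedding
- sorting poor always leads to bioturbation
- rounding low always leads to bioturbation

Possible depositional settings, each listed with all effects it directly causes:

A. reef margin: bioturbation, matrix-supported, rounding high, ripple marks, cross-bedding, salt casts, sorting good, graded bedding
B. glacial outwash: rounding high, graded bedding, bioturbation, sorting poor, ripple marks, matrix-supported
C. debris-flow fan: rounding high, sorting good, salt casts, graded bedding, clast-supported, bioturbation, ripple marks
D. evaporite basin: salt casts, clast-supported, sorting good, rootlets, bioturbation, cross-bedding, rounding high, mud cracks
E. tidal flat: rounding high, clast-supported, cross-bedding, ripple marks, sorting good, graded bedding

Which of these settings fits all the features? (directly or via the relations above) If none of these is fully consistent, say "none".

D

For each candidate, compare predicted effects to what was observed:
(A) reef margin — fails on clast-supported (predicts matrix-supported, not clast-supported)
(B) glacial outwash — graded bedding match; salt casts miss; ripple marks match; clast-supported miss; rounding high match; cross-bedding miss; bioturbation match; sorting good miss
(C) debris-flow fan — does not account for cross-bedding
(D) evaporite basin — graded bedding match (by bioturbation → graded bedding); salt casts match; ripple marks match (by cross-bedding → ripple marks); clast-supported match; rounding high match; cross-bedding match; bioturbation match; sorting good match
(E) tidal flat — graded bedding match; salt casts miss; ripple marks match; clast-supported match; rounding high match; cross-bedding match; bioturbation miss; sorting good match
(D) alone accounts for all the evidence.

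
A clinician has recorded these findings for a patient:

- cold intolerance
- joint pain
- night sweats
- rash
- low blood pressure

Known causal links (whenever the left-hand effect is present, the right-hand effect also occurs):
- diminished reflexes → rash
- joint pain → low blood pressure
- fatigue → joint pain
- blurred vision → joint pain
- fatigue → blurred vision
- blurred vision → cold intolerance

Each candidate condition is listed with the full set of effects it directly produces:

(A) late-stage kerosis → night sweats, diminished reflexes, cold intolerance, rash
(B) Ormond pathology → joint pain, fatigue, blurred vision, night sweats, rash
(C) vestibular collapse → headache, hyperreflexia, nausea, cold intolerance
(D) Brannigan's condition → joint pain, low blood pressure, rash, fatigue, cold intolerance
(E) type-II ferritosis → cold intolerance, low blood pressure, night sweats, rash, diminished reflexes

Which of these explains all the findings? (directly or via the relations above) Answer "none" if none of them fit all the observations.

B

For each candidate, compare predicted effects to what was observed:
(A) late-stage kerosis — does not account for joint pain, low blood pressure
(B) Ormond pathology — cold intolerance + (by blurred vision → cold intolerance); joint pain +; night sweats +; rash +; low blood pressure + (by joint pain → low blood pressure)
(C) vestibular collapse — does not account for joint pain, night sweats, rash, low blood pressure
(D) Brannigan's condition — cold intolerance +; joint pain +; night sweats -; rash +; low blood pressure +
(E) type-II ferritosis — cold intolerance +; joint pain -; night sweats +; rash +; low blood pressure +
(B) is the only candidate with no mismatches.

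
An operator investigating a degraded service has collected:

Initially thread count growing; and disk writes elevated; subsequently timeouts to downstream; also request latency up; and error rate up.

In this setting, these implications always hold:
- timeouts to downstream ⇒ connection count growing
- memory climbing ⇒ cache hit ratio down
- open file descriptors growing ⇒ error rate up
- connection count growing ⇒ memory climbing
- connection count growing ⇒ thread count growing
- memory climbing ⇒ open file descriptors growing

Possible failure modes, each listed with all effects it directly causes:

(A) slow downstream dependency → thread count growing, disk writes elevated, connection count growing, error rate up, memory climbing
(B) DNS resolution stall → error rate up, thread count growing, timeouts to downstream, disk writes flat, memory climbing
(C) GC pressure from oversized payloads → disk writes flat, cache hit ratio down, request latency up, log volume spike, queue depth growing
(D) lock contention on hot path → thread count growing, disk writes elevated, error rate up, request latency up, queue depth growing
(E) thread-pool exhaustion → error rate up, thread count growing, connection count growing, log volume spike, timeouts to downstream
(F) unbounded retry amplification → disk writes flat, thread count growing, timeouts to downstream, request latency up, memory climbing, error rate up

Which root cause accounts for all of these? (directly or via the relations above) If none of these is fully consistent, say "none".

For each candidate, compare predicted effects to what was observed:
(A) slow downstream dependency — thread count growing yes; disk writes elevated yes; timeouts to downstream NO; request latency up NO; error rate up yes
(B) DNS resolution stall — thread count growing yes; disk writes elevated NO; timeouts to downstream yes; request latency up NO; error rate up yes
(C) GC pressure from oversized payloads — thread count growing NO; disk writes elevated NO; timeouts to downstream NO; request latency up yes; error rate up NO
(D) lock contention on hot path — does not account for timeouts to downstream
(E) thread-pool exhaustion — thread count growing yes; disk writes elevated NO; timeouts to downstream yes; request latency up NO; error rate up yes
(F) unbounded retry amplification — thread count growing yes; disk writes elevated NO; timeouts to downstream yes; request latency up yes; error rate up yes
Every candidate fails on at least one observation.

none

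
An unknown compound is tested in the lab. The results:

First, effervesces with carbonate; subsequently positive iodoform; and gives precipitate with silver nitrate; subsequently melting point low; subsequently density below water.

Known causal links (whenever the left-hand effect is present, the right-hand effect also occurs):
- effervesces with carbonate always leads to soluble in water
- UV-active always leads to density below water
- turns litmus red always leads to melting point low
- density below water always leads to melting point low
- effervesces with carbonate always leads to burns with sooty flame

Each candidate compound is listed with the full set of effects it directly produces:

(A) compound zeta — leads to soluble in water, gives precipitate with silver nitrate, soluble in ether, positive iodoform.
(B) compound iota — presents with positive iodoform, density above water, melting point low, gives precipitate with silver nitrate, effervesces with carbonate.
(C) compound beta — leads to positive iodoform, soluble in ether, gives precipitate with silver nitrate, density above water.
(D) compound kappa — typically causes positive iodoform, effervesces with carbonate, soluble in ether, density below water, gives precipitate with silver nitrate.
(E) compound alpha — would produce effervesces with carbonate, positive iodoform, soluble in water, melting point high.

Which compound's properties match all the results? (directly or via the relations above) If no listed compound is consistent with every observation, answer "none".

For each candidate, compare predicted effects to what was observed:
(A) compound zeta — effervesces with carbonate -; positive iodoform +; gives precipitate with silver nitrate +; melting point low -; density below water -
(B) compound iota — effervesces with carbonate +; positive iodoform +; gives precipitate with silver nitrate +; melting point low +; density below water -
(C) compound beta — fails on effervesces with carbonate, melting point low, density below water (predicts density above water, not density below water)
(D) compound kappa — effervesces with carbonate +; positive iodoform +; gives precipitate with silver nitrate +; melting point low + (through density below water → melting point low); density below water +
(E) compound alpha — effervesces with carbonate +; positive iodoform +; gives precipitate with silver nitrate -; melting point low -; density below water -
Only (D) is consistent with every observation.

D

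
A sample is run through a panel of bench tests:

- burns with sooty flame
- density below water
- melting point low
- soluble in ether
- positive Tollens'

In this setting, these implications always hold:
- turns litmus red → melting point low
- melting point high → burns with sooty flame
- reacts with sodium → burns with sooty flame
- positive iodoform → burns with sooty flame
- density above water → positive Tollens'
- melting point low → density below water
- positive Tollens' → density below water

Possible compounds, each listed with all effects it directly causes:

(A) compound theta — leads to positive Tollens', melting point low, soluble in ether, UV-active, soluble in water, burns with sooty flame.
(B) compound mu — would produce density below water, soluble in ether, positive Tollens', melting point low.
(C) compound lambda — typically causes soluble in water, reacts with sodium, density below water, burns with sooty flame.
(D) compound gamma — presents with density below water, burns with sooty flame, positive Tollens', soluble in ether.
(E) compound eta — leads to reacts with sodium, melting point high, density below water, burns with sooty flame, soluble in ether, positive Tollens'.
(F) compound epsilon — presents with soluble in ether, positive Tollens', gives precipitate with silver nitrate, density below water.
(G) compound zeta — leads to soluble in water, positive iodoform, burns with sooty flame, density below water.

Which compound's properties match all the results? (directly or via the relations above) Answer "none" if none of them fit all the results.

A

Per-candidate check:
(A) compound theta — burns with sooty flame +; density below water + (by melting point low → density below water); melting point low +; soluble in ether +; positive Tollens' +
(B) compound mu — does not account for burns with sooty flame
(C) compound lambda — burns with sooty flame +; density below water +; melting point low -; soluble in ether -; positive Tollens' -
(D) compound gamma — burns with sooty flame +; density below water +; melting point low -; soluble in ether +; positive Tollens' +
(E) compound eta — burns with sooty flame +; density below water +; melting point low -; soluble in ether +; positive Tollens' +
(F) compound epsilon — burns with sooty flame -; density below water +; melting point low -; soluble in ether +; positive Tollens' +
(G) compound zeta — burns with sooty flame +; density below water +; melting point low -; soluble in ether -; positive Tollens' -
(A) alone accounts for all the evidence.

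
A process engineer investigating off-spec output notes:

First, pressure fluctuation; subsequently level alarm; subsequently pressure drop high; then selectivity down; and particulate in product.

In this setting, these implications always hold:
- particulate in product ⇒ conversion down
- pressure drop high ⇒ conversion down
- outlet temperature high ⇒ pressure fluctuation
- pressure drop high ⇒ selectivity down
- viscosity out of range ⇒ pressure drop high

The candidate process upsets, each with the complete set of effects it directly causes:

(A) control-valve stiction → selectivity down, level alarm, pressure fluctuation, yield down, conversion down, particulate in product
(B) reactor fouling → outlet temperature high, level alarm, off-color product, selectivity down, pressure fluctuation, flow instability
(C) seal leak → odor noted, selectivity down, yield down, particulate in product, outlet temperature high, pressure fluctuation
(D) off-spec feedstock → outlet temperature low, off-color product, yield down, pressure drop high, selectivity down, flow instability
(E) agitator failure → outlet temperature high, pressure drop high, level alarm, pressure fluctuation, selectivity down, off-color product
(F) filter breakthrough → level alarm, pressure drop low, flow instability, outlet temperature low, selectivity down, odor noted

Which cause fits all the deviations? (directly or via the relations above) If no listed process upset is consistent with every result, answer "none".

For each candidate, compare predicted effects to what was observed:
(A) control-valve stiction — does not account for pressure drop high
(B) reactor fouling — pressure fluctuation yes; level alarm yes; pressure drop high NO; selectivity down yes; particulate in product NO
(C) seal leak — does not account for level alarm, pressure drop high
(D) off-spec feedstock — does not account for pressure fluctuation, level alarm, particulate in product
(E) agitator failure — pressure fluctuation yes; level alarm yes; pressure drop high yes; selectivity down yes; particulate in product NO
(F) filter breakthrough — pressure fluctuation NO; level alarm yes; pressure drop high NO; selectivity down yes; particulate in product NO
No candidate is consistent with all observations.

none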